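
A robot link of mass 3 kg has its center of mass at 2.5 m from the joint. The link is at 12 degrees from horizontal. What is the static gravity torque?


tau = m*g*L*cos(angle)
= 3 * 9.81 * 2.5 * cos(12 deg)
= 3 * 9.81 * 2.5 * 0.9781
= 71.9672 Nm


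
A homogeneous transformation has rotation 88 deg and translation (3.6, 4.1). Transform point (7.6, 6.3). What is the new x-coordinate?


x' = cos(theta)*px - sin(theta)*py + tx
= 0.0349*7.6 - 0.9994*6.3 + 3.6
= -2.4309


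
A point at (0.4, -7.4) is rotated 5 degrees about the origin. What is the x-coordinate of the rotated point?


x' = x*cos(theta) - y*sin(theta)
cos(5 deg) = 0.9962, sin(5 deg) = 0.0872
x' = 0.4 * 0.9962 - -7.4 * 0.0872
= 0.3985 - -0.645
= 1.0434


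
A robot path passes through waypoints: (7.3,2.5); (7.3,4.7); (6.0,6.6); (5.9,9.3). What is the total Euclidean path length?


Segment lengths:
  seg1 = sqrt((0.0)^2 + (2.2)^2) = 2.2
  seg2 = sqrt((-1.3)^2 + (1.9)^2) = 2.3022
  seg3 = sqrt((-0.1)^2 + (2.7)^2) = 2.7019
Total = 7.204


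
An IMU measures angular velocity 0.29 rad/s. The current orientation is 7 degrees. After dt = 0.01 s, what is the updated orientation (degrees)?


delta_theta = w * dt = 0.29 * 0.01 = 0.0029 rad
= 0.1662 deg
theta_new = 7 + 0.1662 = 7.1662 deg


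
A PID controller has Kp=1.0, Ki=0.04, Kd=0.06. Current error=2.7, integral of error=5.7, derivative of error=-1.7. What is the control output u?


u = Kp*e + Ki*int(e) + Kd*de/dt
= 1.0*2.7 + 0.04*5.7 + 0.06*(-1.7)
= 2.7 + 0.228 + -0.102
= 2.826


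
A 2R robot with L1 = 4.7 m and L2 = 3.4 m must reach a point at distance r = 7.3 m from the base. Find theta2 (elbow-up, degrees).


cos(theta2) = (r^2 - L1^2 - L2^2) / (2*L1*L2)
cos(theta2) = (53.29 - 22.09 - 11.56) / 31.96
cos(theta2) = 0.614518
theta2 = 52.0831 degrees


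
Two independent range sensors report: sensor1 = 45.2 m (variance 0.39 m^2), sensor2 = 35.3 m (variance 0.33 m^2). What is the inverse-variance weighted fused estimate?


w1 = (1/var1) / (1/var1 + 1/var2)
   = 2.5641 / (2.5641 + 3.0303) = 0.4583
w2 = 1 - w1 = 0.5417
fused = w1*s1 + w2*s2 = 20.7167 + 19.1208
= 39.8375 m


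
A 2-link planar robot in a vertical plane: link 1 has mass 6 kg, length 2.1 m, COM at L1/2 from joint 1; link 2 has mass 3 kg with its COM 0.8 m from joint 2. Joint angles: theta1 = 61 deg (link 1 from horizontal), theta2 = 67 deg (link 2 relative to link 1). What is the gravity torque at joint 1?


Horizontal distance from joint 1 to link-1 COM:
  x_c1 = (L1/2)*cos(t1) = 1.05 * 0.4848 = 0.5091 m
Horizontal distance from joint 1 to link-2 COM:
  x_c2 = L1*cos(t1) + Lc2*cos(t1+t2)
       = 2.1*0.4848 + 0.8*-0.6157 = 0.5256 m
tau1 = m1*g*x_c1 + m2*g*x_c2
     = 6*9.81*0.5091 + 3*9.81*0.5256
     = 29.9627 + 15.4676
     = 45.4302 Nm


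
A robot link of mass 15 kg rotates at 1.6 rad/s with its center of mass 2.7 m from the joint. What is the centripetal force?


F = m * omega^2 * r
= 15 * 1.6^2 * 2.7
= 15 * 2.56 * 2.7
= 103.68 N


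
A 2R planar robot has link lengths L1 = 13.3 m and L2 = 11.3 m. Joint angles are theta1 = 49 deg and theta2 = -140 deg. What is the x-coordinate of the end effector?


Convert angles to radians: theta1 = 0.8552, theta2 = -2.4435
x = L1*cos(theta1) + L2*cos(theta1+theta2)
x = 8.7256 + -0.1972
x = 8.5284


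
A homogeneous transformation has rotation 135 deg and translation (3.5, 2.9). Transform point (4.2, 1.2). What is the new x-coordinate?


x' = cos(theta)*px - sin(theta)*py + tx
= -0.7071*4.2 - 0.7071*1.2 + 3.5
= -0.3184


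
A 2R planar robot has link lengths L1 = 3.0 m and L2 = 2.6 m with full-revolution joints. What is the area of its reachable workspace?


r_max = L1 + L2 = 5.6 m
r_min = |L1 - L2| = 0.4 m
Area = pi*(r_max^2 - r_min^2)
= pi*(31.36 - 0.16)
= pi * 31.2
= 98.0177 m^2


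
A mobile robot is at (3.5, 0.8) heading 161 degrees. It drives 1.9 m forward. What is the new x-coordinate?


x_new = x0 + d*cos(theta)
= 3.5 + 1.9*cos(161)
= 3.5 + -1.7965
= 1.7035


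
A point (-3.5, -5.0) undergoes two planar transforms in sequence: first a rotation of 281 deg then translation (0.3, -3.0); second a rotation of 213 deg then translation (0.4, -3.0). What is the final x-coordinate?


After transform 1:
x1 = cos(281)*-3.5 - sin(281)*-5.0 + 0.3 = -5.276
y1 = sin(281)*-3.5 + cos(281)*-5.0 + -3.0 = -0.5183
After transform 2:
x2 = cos(213)*-5.276 - sin(213)*-0.5183 + 0.4
= 4.5425


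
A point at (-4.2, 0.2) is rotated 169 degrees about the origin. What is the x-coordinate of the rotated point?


x' = x*cos(theta) - y*sin(theta)
cos(169 deg) = -0.9816, sin(169 deg) = 0.1908
x' = -4.2 * -0.9816 - 0.2 * 0.1908
= 4.1228 - 0.0382
= 4.0847


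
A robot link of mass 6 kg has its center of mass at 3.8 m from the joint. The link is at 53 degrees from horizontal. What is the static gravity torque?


tau = m*g*L*cos(angle)
= 6 * 9.81 * 3.8 * cos(53 deg)
= 6 * 9.81 * 3.8 * 0.6018
= 134.6068 Nm


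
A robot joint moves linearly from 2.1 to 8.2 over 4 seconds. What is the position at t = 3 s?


s = t/T = 3/4 = 0.75
p(t) = p0 + (pf-p0)*s
= 2.1 + (8.2 - 2.1) * 0.75
= 6.675


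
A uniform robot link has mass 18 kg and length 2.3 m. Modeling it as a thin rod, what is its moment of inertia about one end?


I = (1/3) * m * L^2
= (1/3) * 18 * 2.3^2
= 0.333333 * 18 * 5.29
= 31.74 kg*m^2


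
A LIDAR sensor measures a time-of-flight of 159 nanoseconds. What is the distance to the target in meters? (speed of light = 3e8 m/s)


tof = 159 ns = 1.59e-07 s
dist = c * tof / 2
= 3e8 * 1.59e-07 / 2
= 23.85 m


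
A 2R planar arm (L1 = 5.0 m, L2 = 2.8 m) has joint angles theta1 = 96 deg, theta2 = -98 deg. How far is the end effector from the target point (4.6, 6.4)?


End effector via forward kinematics:
x = L1*cos(t1) + L2*cos(t1+t2) = 2.2757
y = L1*sin(t1) + L2*sin(t1+t2) = 4.8749
Distance to target:
d = sqrt((4.6 - 2.2757)^2 + (6.4 - 4.8749)^2)
= sqrt(5.4026 + 2.326)
= 2.78 m


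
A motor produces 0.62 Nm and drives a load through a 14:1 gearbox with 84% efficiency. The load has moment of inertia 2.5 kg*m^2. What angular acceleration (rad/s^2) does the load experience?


tau_out = tau_motor * N * eta
= 0.62 * 14 * 0.84 = 7.2912 Nm
alpha = tau_out / I = 7.2912 / 2.5
= 2.9165 rad/s^2


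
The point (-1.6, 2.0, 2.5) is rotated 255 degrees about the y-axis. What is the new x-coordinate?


Rotation about y-axis: x' = x*cos(theta) + z*sin(theta)
= -1.6 * -0.2588 + 2.5 * -0.9659
= -2.0007


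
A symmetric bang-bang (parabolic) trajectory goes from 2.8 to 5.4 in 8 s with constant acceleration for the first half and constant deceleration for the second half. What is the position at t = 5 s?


Symmetric rest-to-rest: each phase covers (pf-p0)/2 in time T/2. 0.5*a*(T/2)^2 = (pf-p0)/2 => a = 4*(pf-p0)/T^2
a = 4*(5.4-2.8)/8^2 = 0.1625
t = 5 is in the deceleration phase (t > T/2).
p = pf - 0.5*a*(T-t)^2 = 5.4 - 0.5*0.1625*3^2
= 4.6688


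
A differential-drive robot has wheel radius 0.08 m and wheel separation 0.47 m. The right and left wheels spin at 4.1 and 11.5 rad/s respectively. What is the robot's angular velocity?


vR = r*wR = 0.08*4.1 = 0.328 m/s
vL = r*wL = 0.08*11.5 = 0.92 m/s
v = (vR+vL)/2 = 0.624 m/s
omega = (vR-vL)/L = -1.2596 rad/s
angular velocity = -1.2596 rad/s


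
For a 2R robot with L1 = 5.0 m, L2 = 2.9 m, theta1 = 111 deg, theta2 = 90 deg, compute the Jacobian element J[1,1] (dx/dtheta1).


J[1,1] = -L1*sin(t1) - L2*sin(t1+t2)
= -5.0*sin(111) - 2.9*sin(201)
= -3.6286


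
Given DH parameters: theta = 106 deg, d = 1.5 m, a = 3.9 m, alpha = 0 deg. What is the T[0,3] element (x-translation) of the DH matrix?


T[0,3] = a * cos(theta)
= 3.9 * cos(106 deg)
= 3.9 * -0.2756
= -1.075


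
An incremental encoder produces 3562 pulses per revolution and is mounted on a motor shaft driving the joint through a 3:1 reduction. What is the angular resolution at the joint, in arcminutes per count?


counts per rev = 3562
effective counts at joint = 3562 * 3 = 10686
resolution = 360*60 / 10686
= 2.0213 arcmin/count


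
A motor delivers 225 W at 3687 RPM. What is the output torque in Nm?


omega = 3687 * 2*pi/60 = 386.1017 rad/s
tau = P / omega = 225 / 386.1017
= 0.5827 Nm


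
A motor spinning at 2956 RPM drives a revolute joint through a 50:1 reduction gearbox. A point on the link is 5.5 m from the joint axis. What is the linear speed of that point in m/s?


omega_motor = 2956 * 2*pi/60 = 309.5516 rad/s
omega_joint = omega_motor / 50 = 6.191 rad/s
v = omega_joint * r = 6.191 * 5.5
= 34.0507 m/s


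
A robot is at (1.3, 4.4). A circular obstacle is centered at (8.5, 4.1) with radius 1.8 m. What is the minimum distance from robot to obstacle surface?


center_dist = sqrt((1.3-8.5)^2 + (4.4-4.1)^2)
= sqrt(51.84 + 0.09)
= 7.2062
min_dist = center_dist - radius = 7.2062 - 1.8 = 5.4062 m


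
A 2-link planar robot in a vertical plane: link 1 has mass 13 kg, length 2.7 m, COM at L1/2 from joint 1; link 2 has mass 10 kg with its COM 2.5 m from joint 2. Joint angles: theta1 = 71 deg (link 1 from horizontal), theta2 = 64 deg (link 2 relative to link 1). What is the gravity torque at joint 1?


Horizontal distance from joint 1 to link-1 COM:
  x_c1 = (L1/2)*cos(t1) = 1.35 * 0.3256 = 0.4395 m
Horizontal distance from joint 1 to link-2 COM:
  x_c2 = L1*cos(t1) + Lc2*cos(t1+t2)
       = 2.7*0.3256 + 2.5*-0.7071 = -0.8887 m
tau1 = m1*g*x_c1 + m2*g*x_c2
     = 13*9.81*0.4395 + 10*9.81*-0.8887
     = 56.0516 + -87.1847
     = -31.1331 Nm


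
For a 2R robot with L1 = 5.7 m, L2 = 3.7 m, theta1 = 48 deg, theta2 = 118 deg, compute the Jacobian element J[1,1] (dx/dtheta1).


J[1,1] = -L1*sin(t1) - L2*sin(t1+t2)
= -5.7*sin(48) - 3.7*sin(166)
= -5.131


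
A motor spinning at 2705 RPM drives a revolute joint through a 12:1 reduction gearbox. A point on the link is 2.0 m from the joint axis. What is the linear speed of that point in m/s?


omega_motor = 2705 * 2*pi/60 = 283.2669 rad/s
omega_joint = omega_motor / 12 = 23.6056 rad/s
v = omega_joint * r = 23.6056 * 2.0
= 47.2112 m/s


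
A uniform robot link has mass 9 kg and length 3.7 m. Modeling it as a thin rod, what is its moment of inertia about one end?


I = (1/3) * m * L^2
= (1/3) * 9 * 3.7^2
= 0.333333 * 9 * 13.69
= 41.07 kg*m^2


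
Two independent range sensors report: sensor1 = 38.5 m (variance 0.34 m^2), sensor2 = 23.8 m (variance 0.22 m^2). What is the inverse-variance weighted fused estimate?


w1 = (1/var1) / (1/var1 + 1/var2)
   = 2.9412 / (2.9412 + 4.5455) = 0.3929
w2 = 1 - w1 = 0.6071
fused = w1*s1 + w2*s2 = 15.125 + 14.45
= 29.575 m


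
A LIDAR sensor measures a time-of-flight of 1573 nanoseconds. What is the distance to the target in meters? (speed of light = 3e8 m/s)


tof = 1573 ns = 1.573e-06 s
dist = c * tof / 2
= 3e8 * 1.573e-06 / 2
= 235.95 m


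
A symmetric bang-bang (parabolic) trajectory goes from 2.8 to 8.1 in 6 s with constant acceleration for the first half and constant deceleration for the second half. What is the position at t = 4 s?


Symmetric rest-to-rest: each phase covers (pf-p0)/2 in time T/2. 0.5*a*(T/2)^2 = (pf-p0)/2 => a = 4*(pf-p0)/T^2
a = 4*(8.1-2.8)/6^2 = 0.5889
t = 4 is in the deceleration phase (t > T/2).
p = pf - 0.5*a*(T-t)^2 = 8.1 - 0.5*0.5889*2^2
= 6.9222


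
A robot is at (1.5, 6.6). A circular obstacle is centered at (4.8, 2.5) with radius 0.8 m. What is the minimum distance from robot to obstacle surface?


center_dist = sqrt((1.5-4.8)^2 + (6.6-2.5)^2)
= sqrt(10.89 + 16.81)
= 5.2631
min_dist = center_dist - radius = 5.2631 - 0.8 = 4.4631 m


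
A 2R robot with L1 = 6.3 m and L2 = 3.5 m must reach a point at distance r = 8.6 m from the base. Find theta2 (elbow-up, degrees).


cos(theta2) = (r^2 - L1^2 - L2^2) / (2*L1*L2)
cos(theta2) = (73.96 - 39.69 - 12.25) / 44.1
cos(theta2) = 0.49932
theta2 = 60.045 degrees


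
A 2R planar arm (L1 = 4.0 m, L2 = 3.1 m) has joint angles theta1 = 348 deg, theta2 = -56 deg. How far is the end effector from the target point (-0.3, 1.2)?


End effector via forward kinematics:
x = L1*cos(t1) + L2*cos(t1+t2) = 5.0739
y = L1*sin(t1) + L2*sin(t1+t2) = -3.7059
Distance to target:
d = sqrt((-0.3 - 5.0739)^2 + (1.2 - -3.7059)^2)
= sqrt(28.8785 + 24.068)
= 7.2764 m


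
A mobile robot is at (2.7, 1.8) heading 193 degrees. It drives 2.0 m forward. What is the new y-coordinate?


y_new = y0 + d*sin(theta)
= 1.8 + 2.0*sin(193)
= 1.8 + -0.4499
= 1.3501


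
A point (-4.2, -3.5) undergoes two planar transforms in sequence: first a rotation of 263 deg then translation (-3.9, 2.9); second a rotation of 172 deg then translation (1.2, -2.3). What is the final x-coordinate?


After transform 1:
x1 = cos(263)*-4.2 - sin(263)*-3.5 + -3.9 = -6.8621
y1 = sin(263)*-4.2 + cos(263)*-3.5 + 2.9 = 7.4952
After transform 2:
x2 = cos(172)*-6.8621 - sin(172)*7.4952 + 1.2
= 6.9521


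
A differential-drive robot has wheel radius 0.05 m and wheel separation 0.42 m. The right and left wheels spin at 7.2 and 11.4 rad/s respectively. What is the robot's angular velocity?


vR = r*wR = 0.05*7.2 = 0.36 m/s
vL = r*wL = 0.05*11.4 = 0.57 m/s
v = (vR+vL)/2 = 0.465 m/s
omega = (vR-vL)/L = -0.5 rad/s
angular velocity = -0.5 rad/s


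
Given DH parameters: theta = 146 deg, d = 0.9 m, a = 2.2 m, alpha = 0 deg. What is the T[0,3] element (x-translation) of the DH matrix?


T[0,3] = a * cos(theta)
= 2.2 * cos(146 deg)
= 2.2 * -0.829
= -1.8239


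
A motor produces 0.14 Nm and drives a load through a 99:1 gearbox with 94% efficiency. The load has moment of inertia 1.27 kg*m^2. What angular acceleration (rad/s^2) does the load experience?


tau_out = tau_motor * N * eta
= 0.14 * 99 * 0.94 = 13.0284 Nm
alpha = tau_out / I = 13.0284 / 1.27
= 10.2586 rad/s^2


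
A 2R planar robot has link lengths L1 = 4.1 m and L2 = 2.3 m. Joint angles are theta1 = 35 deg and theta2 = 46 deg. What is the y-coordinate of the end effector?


Convert angles to radians: theta1 = 0.6109, theta2 = 0.8029
y = L1*sin(theta1) + L2*sin(theta1+theta2)
y = 2.3517 + 2.2717
y = 4.6233


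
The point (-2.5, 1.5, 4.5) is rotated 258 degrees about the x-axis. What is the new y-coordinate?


Rotation about x-axis: y' = y*cos(theta) - z*sin(theta)
= 1.5 * -0.2079 - 4.5 * -0.9781
= 4.0898


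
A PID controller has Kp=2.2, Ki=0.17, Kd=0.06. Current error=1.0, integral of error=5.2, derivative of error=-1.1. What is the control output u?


u = Kp*e + Ki*int(e) + Kd*de/dt
= 2.2*1.0 + 0.17*5.2 + 0.06*(-1.1)
= 2.2 + 0.884 + -0.066
= 3.018


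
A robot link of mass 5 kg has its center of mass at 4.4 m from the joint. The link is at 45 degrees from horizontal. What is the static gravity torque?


tau = m*g*L*cos(angle)
= 5 * 9.81 * 4.4 * cos(45 deg)
= 5 * 9.81 * 4.4 * 0.7071
= 152.6078 Nm


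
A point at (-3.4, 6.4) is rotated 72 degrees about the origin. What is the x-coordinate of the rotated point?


x' = x*cos(theta) - y*sin(theta)
cos(72 deg) = 0.309, sin(72 deg) = 0.9511
x' = -3.4 * 0.309 - 6.4 * 0.9511
= -1.0507 - 6.0868
= -7.1374


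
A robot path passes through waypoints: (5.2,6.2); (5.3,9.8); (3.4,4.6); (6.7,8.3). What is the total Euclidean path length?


Segment lengths:
  seg1 = sqrt((0.1)^2 + (3.6)^2) = 3.6014
  seg2 = sqrt((-1.9)^2 + (-5.2)^2) = 5.5362
  seg3 = sqrt((3.3)^2 + (3.7)^2) = 4.9578
Total = 14.0955


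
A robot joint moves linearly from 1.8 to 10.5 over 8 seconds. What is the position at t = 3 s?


s = t/T = 3/8 = 0.375
p(t) = p0 + (pf-p0)*s
= 1.8 + (10.5 - 1.8) * 0.375
= 5.0625


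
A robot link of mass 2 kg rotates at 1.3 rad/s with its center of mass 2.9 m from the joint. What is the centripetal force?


F = m * omega^2 * r
= 2 * 1.3^2 * 2.9
= 2 * 1.69 * 2.9
= 9.802 N


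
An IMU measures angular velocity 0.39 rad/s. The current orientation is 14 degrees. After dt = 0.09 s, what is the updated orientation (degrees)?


delta_theta = w * dt = 0.39 * 0.09 = 0.0351 rad
= 2.0111 deg
theta_new = 14 + 2.0111 = 16.0111 deg


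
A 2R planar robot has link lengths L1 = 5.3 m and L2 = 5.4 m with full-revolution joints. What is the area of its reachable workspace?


r_max = L1 + L2 = 10.7 m
r_min = |L1 - L2| = 0.1 m
Area = pi*(r_max^2 - r_min^2)
= pi*(114.49 - 0.01)
= pi * 114.48
= 359.6495 m^2


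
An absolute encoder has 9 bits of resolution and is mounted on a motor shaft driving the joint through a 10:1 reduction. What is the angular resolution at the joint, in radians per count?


counts = 2^9 = 512
effective counts at joint = 512 * 10 = 5120
resolution = 2*pi / 5120
= 0.0012 rad/count


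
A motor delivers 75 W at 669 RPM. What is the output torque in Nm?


omega = 669 * 2*pi/60 = 70.0575 rad/s
tau = P / omega = 75 / 70.0575
= 1.0705 Nm


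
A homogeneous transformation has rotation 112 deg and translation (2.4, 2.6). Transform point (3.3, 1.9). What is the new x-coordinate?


x' = cos(theta)*px - sin(theta)*py + tx
= -0.3746*3.3 - 0.9272*1.9 + 2.4
= -0.5979


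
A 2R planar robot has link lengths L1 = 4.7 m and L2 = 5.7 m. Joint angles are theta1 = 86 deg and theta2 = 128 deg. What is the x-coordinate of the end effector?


Convert angles to radians: theta1 = 1.501, theta2 = 2.234
x = L1*cos(theta1) + L2*cos(theta1+theta2)
x = 0.3279 + -4.7255
x = -4.3977


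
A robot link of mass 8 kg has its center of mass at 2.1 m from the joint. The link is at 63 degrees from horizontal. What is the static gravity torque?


tau = m*g*L*cos(angle)
= 8 * 9.81 * 2.1 * cos(63 deg)
= 8 * 9.81 * 2.1 * 0.454
= 74.8213 Nm


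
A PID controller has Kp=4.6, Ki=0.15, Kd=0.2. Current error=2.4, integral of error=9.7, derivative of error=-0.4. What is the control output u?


u = Kp*e + Ki*int(e) + Kd*de/dt
= 4.6*2.4 + 0.15*9.7 + 0.2*(-0.4)
= 11.04 + 1.455 + -0.08
= 12.415


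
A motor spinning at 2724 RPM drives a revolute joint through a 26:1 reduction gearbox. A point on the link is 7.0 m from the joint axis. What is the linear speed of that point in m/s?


omega_motor = 2724 * 2*pi/60 = 285.2566 rad/s
omega_joint = omega_motor / 26 = 10.9714 rad/s
v = omega_joint * r = 10.9714 * 7.0
= 76.7999 m/s


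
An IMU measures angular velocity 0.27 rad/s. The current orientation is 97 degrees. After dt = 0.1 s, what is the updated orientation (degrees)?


delta_theta = w * dt = 0.27 * 0.1 = 0.027 rad
= 1.547 deg
theta_new = 97 + 1.547 = 98.547 deg


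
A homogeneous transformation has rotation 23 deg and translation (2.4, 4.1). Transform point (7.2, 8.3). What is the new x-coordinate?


x' = cos(theta)*px - sin(theta)*py + tx
= 0.9205*7.2 - 0.3907*8.3 + 2.4
= 5.7846


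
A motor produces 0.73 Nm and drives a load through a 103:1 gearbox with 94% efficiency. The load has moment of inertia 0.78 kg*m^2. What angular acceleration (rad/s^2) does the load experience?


tau_out = tau_motor * N * eta
= 0.73 * 103 * 0.94 = 70.6786 Nm
alpha = tau_out / I = 70.6786 / 0.78
= 90.6136 rad/s^2


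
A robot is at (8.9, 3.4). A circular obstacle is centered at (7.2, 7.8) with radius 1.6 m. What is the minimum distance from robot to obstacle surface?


center_dist = sqrt((8.9-7.2)^2 + (3.4-7.8)^2)
= sqrt(2.89 + 19.36)
= 4.717
min_dist = center_dist - radius = 4.717 - 1.6 = 3.117 m


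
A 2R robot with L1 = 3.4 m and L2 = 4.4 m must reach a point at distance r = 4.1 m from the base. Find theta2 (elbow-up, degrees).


cos(theta2) = (r^2 - L1^2 - L2^2) / (2*L1*L2)
cos(theta2) = (16.81 - 11.56 - 19.36) / 29.92
cos(theta2) = -0.471591
theta2 = 118.1376 degrees


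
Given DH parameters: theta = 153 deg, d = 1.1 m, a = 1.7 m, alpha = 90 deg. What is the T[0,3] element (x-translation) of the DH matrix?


T[0,3] = a * cos(theta)
= 1.7 * cos(153 deg)
= 1.7 * -0.891
= -1.5147


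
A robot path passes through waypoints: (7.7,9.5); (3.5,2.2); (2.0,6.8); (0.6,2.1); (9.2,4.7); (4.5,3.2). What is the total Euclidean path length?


Segment lengths:
  seg1 = sqrt((-4.2)^2 + (-7.3)^2) = 8.422
  seg2 = sqrt((-1.5)^2 + (4.6)^2) = 4.8384
  seg3 = sqrt((-1.4)^2 + (-4.7)^2) = 4.9041
  seg4 = sqrt((8.6)^2 + (2.6)^2) = 8.9844
  seg5 = sqrt((-4.7)^2 + (-1.5)^2) = 4.9336
Total = 32.0825


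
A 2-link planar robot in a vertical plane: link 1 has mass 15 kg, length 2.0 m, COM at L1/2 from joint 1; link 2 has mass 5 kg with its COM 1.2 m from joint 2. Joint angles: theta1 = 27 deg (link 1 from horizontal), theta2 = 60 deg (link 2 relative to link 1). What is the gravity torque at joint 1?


Horizontal distance from joint 1 to link-1 COM:
  x_c1 = (L1/2)*cos(t1) = 1.0 * 0.891 = 0.891 m
Horizontal distance from joint 1 to link-2 COM:
  x_c2 = L1*cos(t1) + Lc2*cos(t1+t2)
       = 2.0*0.891 + 1.2*0.0523 = 1.8448 m
tau1 = m1*g*x_c1 + m2*g*x_c2
     = 15*9.81*0.891 + 5*9.81*1.8448
     = 131.1116 + 90.4882
     = 221.5998 Nm


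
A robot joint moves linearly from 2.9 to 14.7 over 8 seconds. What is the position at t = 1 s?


s = t/T = 1/8 = 0.125
p(t) = p0 + (pf-p0)*s
= 2.9 + (14.7 - 2.9) * 0.125
= 4.375


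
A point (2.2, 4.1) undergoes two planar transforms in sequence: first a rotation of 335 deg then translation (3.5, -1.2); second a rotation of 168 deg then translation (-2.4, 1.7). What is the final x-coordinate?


After transform 1:
x1 = cos(335)*2.2 - sin(335)*4.1 + 3.5 = 7.2266
y1 = sin(335)*2.2 + cos(335)*4.1 + -1.2 = 1.5861
After transform 2:
x2 = cos(168)*7.2266 - sin(168)*1.5861 + -2.4
= -9.7985


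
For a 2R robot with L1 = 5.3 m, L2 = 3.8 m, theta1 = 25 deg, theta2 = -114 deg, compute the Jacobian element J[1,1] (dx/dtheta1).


J[1,1] = -L1*sin(t1) - L2*sin(t1+t2)
= -5.3*sin(25) - 3.8*sin(-89)
= 1.5595


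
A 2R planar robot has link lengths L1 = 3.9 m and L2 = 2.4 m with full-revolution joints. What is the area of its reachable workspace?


r_max = L1 + L2 = 6.3 m
r_min = |L1 - L2| = 1.5 m
Area = pi*(r_max^2 - r_min^2)
= pi*(39.69 - 2.25)
= pi * 37.44
= 117.6212 m^2


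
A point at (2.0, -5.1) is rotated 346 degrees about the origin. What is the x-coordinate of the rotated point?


x' = x*cos(theta) - y*sin(theta)
cos(346 deg) = 0.9703, sin(346 deg) = -0.2419
x' = 2.0 * 0.9703 - -5.1 * -0.2419
= 1.9406 - 1.2338
= 0.7068


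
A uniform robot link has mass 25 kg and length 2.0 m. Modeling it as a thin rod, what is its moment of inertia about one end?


I = (1/3) * m * L^2
= (1/3) * 25 * 2.0^2
= 0.333333 * 25 * 4.0
= 33.3333 kg*m^2


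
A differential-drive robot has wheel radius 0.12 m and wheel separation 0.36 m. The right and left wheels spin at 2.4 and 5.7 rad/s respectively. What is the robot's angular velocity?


vR = r*wR = 0.12*2.4 = 0.288 m/s
vL = r*wL = 0.12*5.7 = 0.684 m/s
v = (vR+vL)/2 = 0.486 m/s
omega = (vR-vL)/L = -1.1 rad/s
angular velocity = -1.1 rad/s


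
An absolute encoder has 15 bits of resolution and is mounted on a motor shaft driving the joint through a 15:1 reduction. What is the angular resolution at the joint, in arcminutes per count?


counts = 2^15 = 32768
effective counts at joint = 32768 * 15 = 491520
resolution = 360*60 / 491520
= 0.0439 arcmin/count


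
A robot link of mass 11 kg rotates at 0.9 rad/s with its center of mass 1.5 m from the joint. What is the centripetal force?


F = m * omega^2 * r
= 11 * 0.9^2 * 1.5
= 11 * 0.81 * 1.5
= 13.365 N


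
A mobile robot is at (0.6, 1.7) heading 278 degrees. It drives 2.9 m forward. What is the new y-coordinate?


y_new = y0 + d*sin(theta)
= 1.7 + 2.9*sin(278)
= 1.7 + -2.8718
= -1.1718


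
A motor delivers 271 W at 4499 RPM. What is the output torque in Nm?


omega = 4499 * 2*pi/60 = 471.1342 rad/s
tau = P / omega = 271 / 471.1342
= 0.5752 Nm


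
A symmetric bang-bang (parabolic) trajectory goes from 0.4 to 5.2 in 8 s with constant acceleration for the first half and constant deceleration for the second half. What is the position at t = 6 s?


Symmetric rest-to-rest: each phase covers (pf-p0)/2 in time T/2. 0.5*a*(T/2)^2 = (pf-p0)/2 => a = 4*(pf-p0)/T^2
a = 4*(5.2-0.4)/8^2 = 0.3
t = 6 is in the deceleration phase (t > T/2).
p = pf - 0.5*a*(T-t)^2 = 5.2 - 0.5*0.3*2^2
= 4.6


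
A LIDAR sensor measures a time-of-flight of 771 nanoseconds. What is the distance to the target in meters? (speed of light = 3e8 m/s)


tof = 771 ns = 7.71e-07 s
dist = c * tof / 2
= 3e8 * 7.71e-07 / 2
= 115.65 m


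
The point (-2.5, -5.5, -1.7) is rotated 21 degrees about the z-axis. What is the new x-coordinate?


Rotation about z-axis: x' = x*cos(theta) - y*sin(theta)
= -2.5 * 0.9336 - -5.5 * 0.3584
= -0.3629


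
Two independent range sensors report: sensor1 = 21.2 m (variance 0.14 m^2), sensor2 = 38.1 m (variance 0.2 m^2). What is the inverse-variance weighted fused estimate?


w1 = (1/var1) / (1/var1 + 1/var2)
   = 7.1429 / (7.1429 + 5.0) = 0.5882
w2 = 1 - w1 = 0.4118
fused = w1*s1 + w2*s2 = 12.4706 + 15.6882
= 28.1588 m


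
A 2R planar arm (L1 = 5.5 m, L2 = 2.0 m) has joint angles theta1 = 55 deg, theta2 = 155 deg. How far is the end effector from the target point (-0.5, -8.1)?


End effector via forward kinematics:
x = L1*cos(t1) + L2*cos(t1+t2) = 1.4226
y = L1*sin(t1) + L2*sin(t1+t2) = 3.5053
Distance to target:
d = sqrt((-0.5 - 1.4226)^2 + (-8.1 - 3.5053)^2)
= sqrt(3.6965 + 134.6838)
= 11.7635 m


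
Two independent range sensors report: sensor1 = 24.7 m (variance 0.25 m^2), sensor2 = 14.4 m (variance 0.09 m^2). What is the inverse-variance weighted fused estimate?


w1 = (1/var1) / (1/var1 + 1/var2)
   = 4.0 / (4.0 + 11.1111) = 0.2647
w2 = 1 - w1 = 0.7353
fused = w1*s1 + w2*s2 = 6.5382 + 10.5882
= 17.1265 m


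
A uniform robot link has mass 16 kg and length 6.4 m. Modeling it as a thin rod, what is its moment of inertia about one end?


I = (1/3) * m * L^2
= (1/3) * 16 * 6.4^2
= 0.333333 * 16 * 40.96
= 218.4533 kg*m^2


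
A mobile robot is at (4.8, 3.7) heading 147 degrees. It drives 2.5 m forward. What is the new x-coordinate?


x_new = x0 + d*cos(theta)
= 4.8 + 2.5*cos(147)
= 4.8 + -2.0967
= 2.7033


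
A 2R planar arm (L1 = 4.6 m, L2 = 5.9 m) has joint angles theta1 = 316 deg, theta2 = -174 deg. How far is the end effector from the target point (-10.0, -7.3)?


End effector via forward kinematics:
x = L1*cos(t1) + L2*cos(t1+t2) = -1.3403
y = L1*sin(t1) + L2*sin(t1+t2) = 0.437
Distance to target:
d = sqrt((-10.0 - -1.3403)^2 + (-7.3 - 0.437)^2)
= sqrt(74.9904 + 59.8608)
= 11.6125 m


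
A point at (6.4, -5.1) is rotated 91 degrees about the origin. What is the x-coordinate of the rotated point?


x' = x*cos(theta) - y*sin(theta)
cos(91 deg) = -0.0175, sin(91 deg) = 0.9998
x' = 6.4 * -0.0175 - -5.1 * 0.9998
= -0.1117 - -5.0992
= 4.9875


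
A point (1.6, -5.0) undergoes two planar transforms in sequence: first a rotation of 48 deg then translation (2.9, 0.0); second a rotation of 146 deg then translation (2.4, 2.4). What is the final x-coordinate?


After transform 1:
x1 = cos(48)*1.6 - sin(48)*-5.0 + 2.9 = 7.6863
y1 = sin(48)*1.6 + cos(48)*-5.0 + 0.0 = -2.1566
After transform 2:
x2 = cos(146)*7.6863 - sin(146)*-2.1566 + 2.4
= -2.7663


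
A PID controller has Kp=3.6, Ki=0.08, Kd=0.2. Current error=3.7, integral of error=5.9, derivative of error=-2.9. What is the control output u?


u = Kp*e + Ki*int(e) + Kd*de/dt
= 3.6*3.7 + 0.08*5.9 + 0.2*(-2.9)
= 13.32 + 0.472 + -0.58
= 13.212


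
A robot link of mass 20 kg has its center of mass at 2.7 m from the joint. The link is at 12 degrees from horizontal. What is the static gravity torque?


tau = m*g*L*cos(angle)
= 20 * 9.81 * 2.7 * cos(12 deg)
= 20 * 9.81 * 2.7 * 0.9781
= 518.1639 Nm


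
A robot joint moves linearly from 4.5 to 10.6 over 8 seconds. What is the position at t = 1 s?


s = t/T = 1/8 = 0.125
p(t) = p0 + (pf-p0)*s
= 4.5 + (10.6 - 4.5) * 0.125
= 5.2625


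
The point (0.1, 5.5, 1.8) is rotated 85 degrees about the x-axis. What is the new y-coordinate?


Rotation about x-axis: y' = y*cos(theta) - z*sin(theta)
= 5.5 * 0.0872 - 1.8 * 0.9962
= -1.3138


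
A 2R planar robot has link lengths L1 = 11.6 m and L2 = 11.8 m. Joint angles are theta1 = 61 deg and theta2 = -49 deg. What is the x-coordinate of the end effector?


Convert angles to radians: theta1 = 1.0647, theta2 = -0.8552
x = L1*cos(theta1) + L2*cos(theta1+theta2)
x = 5.6238 + 11.5421
x = 17.1659


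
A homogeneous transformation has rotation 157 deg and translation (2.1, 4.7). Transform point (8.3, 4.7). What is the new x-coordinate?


x' = cos(theta)*px - sin(theta)*py + tx
= -0.9205*8.3 - 0.3907*4.7 + 2.1
= -7.3766


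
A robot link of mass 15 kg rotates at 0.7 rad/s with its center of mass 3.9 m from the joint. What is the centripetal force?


F = m * omega^2 * r
= 15 * 0.7^2 * 3.9
= 15 * 0.49 * 3.9
= 28.665 N


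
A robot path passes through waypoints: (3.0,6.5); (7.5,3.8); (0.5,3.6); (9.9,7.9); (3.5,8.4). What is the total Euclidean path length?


Segment lengths:
  seg1 = sqrt((4.5)^2 + (-2.7)^2) = 5.2479
  seg2 = sqrt((-7.0)^2 + (-0.2)^2) = 7.0029
  seg3 = sqrt((9.4)^2 + (4.3)^2) = 10.3368
  seg4 = sqrt((-6.4)^2 + (0.5)^2) = 6.4195
Total = 29.007


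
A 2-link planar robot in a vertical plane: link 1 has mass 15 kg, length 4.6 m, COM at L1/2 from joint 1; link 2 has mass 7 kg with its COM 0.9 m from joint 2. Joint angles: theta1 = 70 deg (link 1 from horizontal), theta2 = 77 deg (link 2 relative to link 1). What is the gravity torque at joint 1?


Horizontal distance from joint 1 to link-1 COM:
  x_c1 = (L1/2)*cos(t1) = 2.3 * 0.342 = 0.7866 m
Horizontal distance from joint 1 to link-2 COM:
  x_c2 = L1*cos(t1) + Lc2*cos(t1+t2)
       = 4.6*0.342 + 0.9*-0.8387 = 0.8185 m
tau1 = m1*g*x_c1 + m2*g*x_c2
     = 15*9.81*0.7866 + 7*9.81*0.8185
     = 115.755 + 56.2056
     = 171.9607 Nm


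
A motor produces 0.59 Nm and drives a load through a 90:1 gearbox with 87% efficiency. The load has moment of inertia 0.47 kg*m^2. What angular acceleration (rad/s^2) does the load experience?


tau_out = tau_motor * N * eta
= 0.59 * 90 * 0.87 = 46.197 Nm
alpha = tau_out / I = 46.197 / 0.47
= 98.2915 rad/s^2


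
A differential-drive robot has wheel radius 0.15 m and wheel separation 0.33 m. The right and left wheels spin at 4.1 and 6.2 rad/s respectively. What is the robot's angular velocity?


vR = r*wR = 0.15*4.1 = 0.615 m/s
vL = r*wL = 0.15*6.2 = 0.93 m/s
v = (vR+vL)/2 = 0.7725 m/s
omega = (vR-vL)/L = -0.9545 rad/s
angular velocity = -0.9545 rad/s


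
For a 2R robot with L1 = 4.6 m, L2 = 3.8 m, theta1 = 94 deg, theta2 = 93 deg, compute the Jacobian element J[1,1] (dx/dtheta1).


J[1,1] = -L1*sin(t1) - L2*sin(t1+t2)
= -4.6*sin(94) - 3.8*sin(187)
= -4.1257


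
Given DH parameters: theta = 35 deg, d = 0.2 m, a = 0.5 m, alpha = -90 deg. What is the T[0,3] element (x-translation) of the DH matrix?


T[0,3] = a * cos(theta)
= 0.5 * cos(35 deg)
= 0.5 * 0.8192
= 0.4096


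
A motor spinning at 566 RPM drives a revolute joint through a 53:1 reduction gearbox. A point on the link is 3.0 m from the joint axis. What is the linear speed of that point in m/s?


omega_motor = 566 * 2*pi/60 = 59.2714 rad/s
omega_joint = omega_motor / 53 = 1.1183 rad/s
v = omega_joint * r = 1.1183 * 3.0
= 3.355 m/s


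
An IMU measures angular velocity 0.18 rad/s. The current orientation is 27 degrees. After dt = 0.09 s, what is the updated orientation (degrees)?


delta_theta = w * dt = 0.18 * 0.09 = 0.0162 rad
= 0.9282 deg
theta_new = 27 + 0.9282 = 27.9282 deg


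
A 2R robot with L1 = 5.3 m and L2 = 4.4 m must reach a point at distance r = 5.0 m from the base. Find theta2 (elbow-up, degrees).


cos(theta2) = (r^2 - L1^2 - L2^2) / (2*L1*L2)
cos(theta2) = (25.0 - 28.09 - 19.36) / 46.64
cos(theta2) = -0.481346
theta2 = 118.7734 degrees


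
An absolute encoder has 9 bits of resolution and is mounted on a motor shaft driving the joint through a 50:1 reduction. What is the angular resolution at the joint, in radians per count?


counts = 2^9 = 512
effective counts at joint = 512 * 50 = 25600
resolution = 2*pi / 25600
= 2.4544e-04 rad/count


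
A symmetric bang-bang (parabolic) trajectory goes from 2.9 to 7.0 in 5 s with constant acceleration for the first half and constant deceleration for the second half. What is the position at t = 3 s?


Symmetric rest-to-rest: each phase covers (pf-p0)/2 in time T/2. 0.5*a*(T/2)^2 = (pf-p0)/2 => a = 4*(pf-p0)/T^2
a = 4*(7.0-2.9)/5^2 = 0.656
t = 3 is in the deceleration phase (t > T/2).
p = pf - 0.5*a*(T-t)^2 = 7.0 - 0.5*0.656*2^2
= 5.688


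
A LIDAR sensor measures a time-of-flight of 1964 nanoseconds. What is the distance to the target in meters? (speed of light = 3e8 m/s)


tof = 1964 ns = 1.964e-06 s
dist = c * tof / 2
= 3e8 * 1.964e-06 / 2
= 294.6 m


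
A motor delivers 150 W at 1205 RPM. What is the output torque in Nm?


omega = 1205 * 2*pi/60 = 126.1873 rad/s
tau = P / omega = 150 / 126.1873
= 1.1887 Nm


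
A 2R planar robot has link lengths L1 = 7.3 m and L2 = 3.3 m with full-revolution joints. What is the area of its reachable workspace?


r_max = L1 + L2 = 10.6 m
r_min = |L1 - L2| = 4.0 m
Area = pi*(r_max^2 - r_min^2)
= pi*(112.36 - 16.0)
= pi * 96.36
= 302.7239 m^2


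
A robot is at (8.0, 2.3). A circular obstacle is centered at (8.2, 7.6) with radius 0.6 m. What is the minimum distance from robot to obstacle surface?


center_dist = sqrt((8.0-8.2)^2 + (2.3-7.6)^2)
= sqrt(0.04 + 28.09)
= 5.3038
min_dist = center_dist - radius = 5.3038 - 0.6 = 4.7038 m


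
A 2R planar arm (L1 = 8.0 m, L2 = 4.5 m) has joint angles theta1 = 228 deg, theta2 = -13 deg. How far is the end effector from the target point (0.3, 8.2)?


End effector via forward kinematics:
x = L1*cos(t1) + L2*cos(t1+t2) = -9.0392
y = L1*sin(t1) + L2*sin(t1+t2) = -8.5263
Distance to target:
d = sqrt((0.3 - -9.0392)^2 + (8.2 - -8.5263)^2)
= sqrt(87.2212 + 279.7675)
= 19.1569 m


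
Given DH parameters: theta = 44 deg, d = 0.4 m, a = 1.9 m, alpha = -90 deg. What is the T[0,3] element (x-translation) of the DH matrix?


T[0,3] = a * cos(theta)
= 1.9 * cos(44 deg)
= 1.9 * 0.7193
= 1.3667


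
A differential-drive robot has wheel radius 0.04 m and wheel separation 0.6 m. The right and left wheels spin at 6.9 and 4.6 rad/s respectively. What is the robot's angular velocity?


vR = r*wR = 0.04*6.9 = 0.276 m/s
vL = r*wL = 0.04*4.6 = 0.184 m/s
v = (vR+vL)/2 = 0.23 m/s
omega = (vR-vL)/L = 0.1533 rad/s
angular velocity = 0.1533 rad/s


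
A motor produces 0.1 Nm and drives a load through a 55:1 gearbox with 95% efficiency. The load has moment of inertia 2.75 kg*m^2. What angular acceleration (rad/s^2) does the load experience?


tau_out = tau_motor * N * eta
= 0.1 * 55 * 0.95 = 5.225 Nm
alpha = tau_out / I = 5.225 / 2.75
= 1.9 rad/s^2


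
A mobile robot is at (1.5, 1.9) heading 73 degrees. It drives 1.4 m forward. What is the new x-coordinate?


x_new = x0 + d*cos(theta)
= 1.5 + 1.4*cos(73)
= 1.5 + 0.4093
= 1.9093


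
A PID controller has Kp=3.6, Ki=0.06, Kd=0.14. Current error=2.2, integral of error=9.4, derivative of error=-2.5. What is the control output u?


u = Kp*e + Ki*int(e) + Kd*de/dt
= 3.6*2.2 + 0.06*9.4 + 0.14*(-2.5)
= 7.92 + 0.564 + -0.35
= 8.134


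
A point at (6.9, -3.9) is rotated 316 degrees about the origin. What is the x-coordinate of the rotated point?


x' = x*cos(theta) - y*sin(theta)
cos(316 deg) = 0.7193, sin(316 deg) = -0.6947
x' = 6.9 * 0.7193 - -3.9 * -0.6947
= 4.9634 - 2.7092
= 2.2543


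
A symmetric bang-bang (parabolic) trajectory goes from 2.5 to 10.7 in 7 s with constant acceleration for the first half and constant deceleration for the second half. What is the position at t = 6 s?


Symmetric rest-to-rest: each phase covers (pf-p0)/2 in time T/2. 0.5*a*(T/2)^2 = (pf-p0)/2 => a = 4*(pf-p0)/T^2
a = 4*(10.7-2.5)/7^2 = 0.6694
t = 6 is in the deceleration phase (t > T/2).
p = pf - 0.5*a*(T-t)^2 = 10.7 - 0.5*0.6694*1^2
= 10.3653


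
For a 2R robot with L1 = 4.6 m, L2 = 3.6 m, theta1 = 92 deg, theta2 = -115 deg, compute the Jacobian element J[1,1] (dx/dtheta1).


J[1,1] = -L1*sin(t1) - L2*sin(t1+t2)
= -4.6*sin(92) - 3.6*sin(-23)
= -3.1906


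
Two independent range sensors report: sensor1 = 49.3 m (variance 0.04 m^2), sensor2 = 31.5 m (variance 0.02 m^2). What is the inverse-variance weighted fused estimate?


w1 = (1/var1) / (1/var1 + 1/var2)
   = 25.0 / (25.0 + 50.0) = 0.3333
w2 = 1 - w1 = 0.6667
fused = w1*s1 + w2*s2 = 16.4333 + 21.0
= 37.4333 m


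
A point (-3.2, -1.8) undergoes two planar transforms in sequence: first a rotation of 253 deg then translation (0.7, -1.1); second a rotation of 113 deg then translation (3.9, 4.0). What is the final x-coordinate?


After transform 1:
x1 = cos(253)*-3.2 - sin(253)*-1.8 + 0.7 = -0.0858
y1 = sin(253)*-3.2 + cos(253)*-1.8 + -1.1 = 2.4864
After transform 2:
x2 = cos(113)*-0.0858 - sin(113)*2.4864 + 3.9
= 1.6447


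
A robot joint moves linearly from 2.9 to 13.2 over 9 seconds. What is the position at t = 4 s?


s = t/T = 4/9 = 0.4444
p(t) = p0 + (pf-p0)*s
= 2.9 + (13.2 - 2.9) * 0.4444
= 7.4778


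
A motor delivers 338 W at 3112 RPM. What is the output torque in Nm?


omega = 3112 * 2*pi/60 = 325.8879 rad/s
tau = P / omega = 338 / 325.8879
= 1.0372 Nm


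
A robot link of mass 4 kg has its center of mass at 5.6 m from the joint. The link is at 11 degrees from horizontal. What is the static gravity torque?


tau = m*g*L*cos(angle)
= 4 * 9.81 * 5.6 * cos(11 deg)
= 4 * 9.81 * 5.6 * 0.9816
= 215.7067 Nm


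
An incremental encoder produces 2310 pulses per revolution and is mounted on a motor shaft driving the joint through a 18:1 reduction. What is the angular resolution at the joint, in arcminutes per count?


counts per rev = 2310
effective counts at joint = 2310 * 18 = 41580
resolution = 360*60 / 41580
= 0.5195 arcmin/count


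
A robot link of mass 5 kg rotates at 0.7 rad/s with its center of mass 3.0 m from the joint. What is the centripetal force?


F = m * omega^2 * r
= 5 * 0.7^2 * 3.0
= 5 * 0.49 * 3.0
= 7.35 N


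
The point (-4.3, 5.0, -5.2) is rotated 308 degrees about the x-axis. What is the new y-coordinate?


Rotation about x-axis: y' = y*cos(theta) - z*sin(theta)
= 5.0 * 0.6157 - -5.2 * -0.788
= -1.0193


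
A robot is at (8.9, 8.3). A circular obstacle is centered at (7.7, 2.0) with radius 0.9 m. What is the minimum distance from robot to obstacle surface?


center_dist = sqrt((8.9-7.7)^2 + (8.3-2.0)^2)
= sqrt(1.44 + 39.69)
= 6.4133
min_dist = center_dist - radius = 6.4133 - 0.9 = 5.5133 m


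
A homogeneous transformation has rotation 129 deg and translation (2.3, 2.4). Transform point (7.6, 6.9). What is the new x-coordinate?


x' = cos(theta)*px - sin(theta)*py + tx
= -0.6293*7.6 - 0.7771*6.9 + 2.3
= -7.8451


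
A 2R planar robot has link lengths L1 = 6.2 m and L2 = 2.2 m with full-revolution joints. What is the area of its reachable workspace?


r_max = L1 + L2 = 8.4 m
r_min = |L1 - L2| = 4.0 m
Area = pi*(r_max^2 - r_min^2)
= pi*(70.56 - 16.0)
= pi * 54.56
= 171.4053 m^2


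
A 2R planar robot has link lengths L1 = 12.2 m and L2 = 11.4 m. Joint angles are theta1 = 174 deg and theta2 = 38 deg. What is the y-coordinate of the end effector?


Convert angles to radians: theta1 = 3.0369, theta2 = 0.6632
y = L1*sin(theta1) + L2*sin(theta1+theta2)
y = 1.2752 + -6.0411
y = -4.7658


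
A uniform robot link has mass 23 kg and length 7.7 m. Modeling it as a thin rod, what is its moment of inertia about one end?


I = (1/3) * m * L^2
= (1/3) * 23 * 7.7^2
= 0.333333 * 23 * 59.29
= 454.5567 kg*m^2


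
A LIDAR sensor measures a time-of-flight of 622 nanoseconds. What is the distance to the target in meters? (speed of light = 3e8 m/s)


tof = 622 ns = 6.22e-07 s
dist = c * tof / 2
= 3e8 * 6.22e-07 / 2
= 93.3 m


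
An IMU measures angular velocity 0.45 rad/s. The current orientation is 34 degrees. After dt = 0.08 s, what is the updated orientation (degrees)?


delta_theta = w * dt = 0.45 * 0.08 = 0.036 rad
= 2.0626 deg
theta_new = 34 + 2.0626 = 36.0626 deg
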